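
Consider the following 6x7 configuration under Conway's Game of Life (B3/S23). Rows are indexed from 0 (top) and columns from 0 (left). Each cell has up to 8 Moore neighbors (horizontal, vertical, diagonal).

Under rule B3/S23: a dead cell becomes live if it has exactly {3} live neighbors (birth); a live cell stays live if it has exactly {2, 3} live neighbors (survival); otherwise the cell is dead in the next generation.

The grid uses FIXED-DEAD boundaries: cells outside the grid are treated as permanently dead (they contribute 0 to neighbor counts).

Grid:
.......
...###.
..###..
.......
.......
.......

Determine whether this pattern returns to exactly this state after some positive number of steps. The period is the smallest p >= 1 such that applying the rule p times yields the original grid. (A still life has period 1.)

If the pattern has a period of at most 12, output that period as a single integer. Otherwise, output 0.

Answer: 2

Derivation:
Simulating and comparing each generation to the original:
Gen 0 (original, given above): 6 live cells
Gen 1: 6 live cells, differs from original
Gen 2: 6 live cells, MATCHES original -> period = 2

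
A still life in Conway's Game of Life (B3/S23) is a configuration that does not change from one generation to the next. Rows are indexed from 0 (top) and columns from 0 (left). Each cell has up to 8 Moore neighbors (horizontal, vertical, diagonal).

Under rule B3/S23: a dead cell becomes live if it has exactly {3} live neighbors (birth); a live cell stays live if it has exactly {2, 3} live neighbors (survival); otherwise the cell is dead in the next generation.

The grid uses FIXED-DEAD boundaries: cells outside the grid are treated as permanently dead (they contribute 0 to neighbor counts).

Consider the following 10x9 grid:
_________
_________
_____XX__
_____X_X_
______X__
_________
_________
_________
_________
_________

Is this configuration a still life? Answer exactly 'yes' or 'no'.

Answer: yes

Derivation:
Compute generation 1 and compare to generation 0 (given above):
Generation 1:
_________
_________
_____XX__
_____X_X_
______X__
_________
_________
_________
_________
_________
The grids are IDENTICAL -> still life.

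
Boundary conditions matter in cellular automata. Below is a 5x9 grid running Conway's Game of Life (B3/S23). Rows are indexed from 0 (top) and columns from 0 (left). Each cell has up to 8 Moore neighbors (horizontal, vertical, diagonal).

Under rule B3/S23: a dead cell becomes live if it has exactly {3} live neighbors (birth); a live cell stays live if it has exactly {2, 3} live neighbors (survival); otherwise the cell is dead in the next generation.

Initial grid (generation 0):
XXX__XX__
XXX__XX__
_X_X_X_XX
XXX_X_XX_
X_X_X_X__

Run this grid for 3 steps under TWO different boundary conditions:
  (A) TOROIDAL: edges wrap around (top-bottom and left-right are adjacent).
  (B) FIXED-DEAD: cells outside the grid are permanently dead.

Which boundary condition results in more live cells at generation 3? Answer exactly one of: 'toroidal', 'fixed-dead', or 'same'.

Under TOROIDAL boundary, generation 3:
__X______
__X__X___
__X__X___
__X______
__X__X___
Population = 8

Under FIXED-DEAD boundary, generation 3:
___X_____
__X_X____
_________
___XX____
__X______
Population = 6

Comparison: toroidal=8, fixed-dead=6 -> toroidal

Answer: toroidal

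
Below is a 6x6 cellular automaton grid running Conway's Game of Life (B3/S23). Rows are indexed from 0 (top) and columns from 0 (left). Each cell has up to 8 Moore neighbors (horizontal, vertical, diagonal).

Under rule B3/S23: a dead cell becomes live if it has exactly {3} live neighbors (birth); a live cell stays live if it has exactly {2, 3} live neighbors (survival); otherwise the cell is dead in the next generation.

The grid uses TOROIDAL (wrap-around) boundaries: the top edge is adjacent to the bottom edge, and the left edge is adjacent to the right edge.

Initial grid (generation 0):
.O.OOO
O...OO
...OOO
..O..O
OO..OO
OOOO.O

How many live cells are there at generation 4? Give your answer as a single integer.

Answer: 0

Derivation:
Simulating step by step:
Generation 0 (given above): 21 live cells
Generation 1: 4 live cells
......
..O...
...O..
.OO...
......
......
Generation 2: 3 live cells
......
......
.O.O..
..O...
......
......
Generation 3: 2 live cells
......
......
..O...
..O...
......
......
Generation 4: 0 live cells
......
......
......
......
......
......
Population at generation 4: 0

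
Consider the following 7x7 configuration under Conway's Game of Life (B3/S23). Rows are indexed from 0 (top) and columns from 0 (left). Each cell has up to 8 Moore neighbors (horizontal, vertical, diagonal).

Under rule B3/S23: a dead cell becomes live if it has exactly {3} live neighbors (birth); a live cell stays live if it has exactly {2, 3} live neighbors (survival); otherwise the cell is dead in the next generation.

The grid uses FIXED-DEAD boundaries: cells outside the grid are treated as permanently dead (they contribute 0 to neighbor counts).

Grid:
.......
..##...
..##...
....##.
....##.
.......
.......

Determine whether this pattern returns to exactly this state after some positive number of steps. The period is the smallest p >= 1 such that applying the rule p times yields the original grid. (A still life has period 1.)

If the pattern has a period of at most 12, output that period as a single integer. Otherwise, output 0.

Answer: 2

Derivation:
Simulating and comparing each generation to the original:
Gen 0 (original, given above): 8 live cells
Gen 1: 6 live cells, differs from original
Gen 2: 8 live cells, MATCHES original -> period = 2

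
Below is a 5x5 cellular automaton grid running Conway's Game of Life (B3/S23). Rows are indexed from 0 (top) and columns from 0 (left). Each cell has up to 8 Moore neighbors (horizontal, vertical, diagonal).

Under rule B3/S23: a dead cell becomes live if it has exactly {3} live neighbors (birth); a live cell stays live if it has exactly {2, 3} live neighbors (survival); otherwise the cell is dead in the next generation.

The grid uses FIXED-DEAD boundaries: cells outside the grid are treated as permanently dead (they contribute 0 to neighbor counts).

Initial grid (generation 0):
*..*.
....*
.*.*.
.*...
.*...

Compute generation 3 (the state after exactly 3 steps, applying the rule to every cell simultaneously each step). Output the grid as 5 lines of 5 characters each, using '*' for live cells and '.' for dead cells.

Answer: ..**.
..**.
.***.
.....
.....

Derivation:
Simulating step by step:
Generation 0 (given above): 7 live cells
Generation 1: 6 live cells
.....
..***
..*..
**...
.....
Generation 2: 5 live cells
...*.
..**.
..*..
.*...
.....
Generation 3: 7 live cells
(generation 3 grid is the final answer)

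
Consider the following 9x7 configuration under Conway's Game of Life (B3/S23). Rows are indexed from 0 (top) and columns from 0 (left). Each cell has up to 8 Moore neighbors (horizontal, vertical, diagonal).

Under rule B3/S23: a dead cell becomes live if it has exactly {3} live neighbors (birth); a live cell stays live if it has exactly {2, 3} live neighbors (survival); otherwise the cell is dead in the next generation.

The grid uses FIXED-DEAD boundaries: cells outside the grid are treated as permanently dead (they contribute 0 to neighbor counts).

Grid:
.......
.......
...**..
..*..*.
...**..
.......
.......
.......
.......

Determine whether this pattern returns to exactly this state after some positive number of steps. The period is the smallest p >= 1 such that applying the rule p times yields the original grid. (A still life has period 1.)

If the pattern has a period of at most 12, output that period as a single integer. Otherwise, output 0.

Answer: 1

Derivation:
Simulating and comparing each generation to the original:
Gen 0 (original, given above): 6 live cells
Gen 1: 6 live cells, MATCHES original -> period = 1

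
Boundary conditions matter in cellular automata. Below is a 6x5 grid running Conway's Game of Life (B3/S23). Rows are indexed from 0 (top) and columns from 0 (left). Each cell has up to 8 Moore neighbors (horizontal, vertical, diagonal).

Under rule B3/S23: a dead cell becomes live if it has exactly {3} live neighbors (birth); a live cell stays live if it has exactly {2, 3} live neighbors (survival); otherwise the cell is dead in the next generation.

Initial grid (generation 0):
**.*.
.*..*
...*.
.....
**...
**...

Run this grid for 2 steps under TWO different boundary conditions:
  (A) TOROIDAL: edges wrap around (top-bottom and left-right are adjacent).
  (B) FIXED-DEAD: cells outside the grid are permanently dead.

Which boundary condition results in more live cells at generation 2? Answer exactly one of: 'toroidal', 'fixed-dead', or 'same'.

Under TOROIDAL boundary, generation 2:
.....
.....
.....
.....
.....
.....
Population = 0

Under FIXED-DEAD boundary, generation 2:
*.**.
*..*.
.....
.....
**...
**...
Population = 9

Comparison: toroidal=0, fixed-dead=9 -> fixed-dead

Answer: fixed-dead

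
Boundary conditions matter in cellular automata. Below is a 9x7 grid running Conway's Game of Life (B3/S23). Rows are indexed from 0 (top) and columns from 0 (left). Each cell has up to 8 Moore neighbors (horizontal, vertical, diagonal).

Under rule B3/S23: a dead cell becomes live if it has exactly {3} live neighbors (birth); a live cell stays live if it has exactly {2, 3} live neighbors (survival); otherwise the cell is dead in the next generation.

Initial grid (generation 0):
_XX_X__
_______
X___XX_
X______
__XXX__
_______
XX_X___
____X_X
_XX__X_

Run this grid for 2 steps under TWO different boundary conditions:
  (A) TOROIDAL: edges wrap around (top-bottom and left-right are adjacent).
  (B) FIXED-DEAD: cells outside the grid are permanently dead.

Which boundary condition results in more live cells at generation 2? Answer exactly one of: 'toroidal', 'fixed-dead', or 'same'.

Answer: toroidal

Derivation:
Under TOROIDAL boundary, generation 2:
______X
XX_XXX_
__X___X
X____XX
X_X_XX_
_______
X__X__X
__XX___
X______
Population = 21

Under FIXED-DEAD boundary, generation 2:
____X__
____X__
__X__X_
_______
__X_X__
_______
___X_X_
____XX_
_____X_
Population = 11

Comparison: toroidal=21, fixed-dead=11 -> toroidal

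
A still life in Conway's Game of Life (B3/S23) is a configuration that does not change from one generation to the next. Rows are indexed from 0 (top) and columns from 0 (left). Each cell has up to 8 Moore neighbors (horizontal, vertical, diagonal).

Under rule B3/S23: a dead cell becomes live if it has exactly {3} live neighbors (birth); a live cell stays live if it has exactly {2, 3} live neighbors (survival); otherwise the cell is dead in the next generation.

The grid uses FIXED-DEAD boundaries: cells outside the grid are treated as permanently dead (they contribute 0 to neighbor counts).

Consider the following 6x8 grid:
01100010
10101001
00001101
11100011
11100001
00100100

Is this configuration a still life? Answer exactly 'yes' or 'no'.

Answer: no

Derivation:
Compute generation 1 and compare to generation 0 (given above):
Generation 1:
01110000
00101001
10101101
10110101
10010001
00100000
Cell (0,3) differs: gen0=0 vs gen1=1 -> NOT a still life.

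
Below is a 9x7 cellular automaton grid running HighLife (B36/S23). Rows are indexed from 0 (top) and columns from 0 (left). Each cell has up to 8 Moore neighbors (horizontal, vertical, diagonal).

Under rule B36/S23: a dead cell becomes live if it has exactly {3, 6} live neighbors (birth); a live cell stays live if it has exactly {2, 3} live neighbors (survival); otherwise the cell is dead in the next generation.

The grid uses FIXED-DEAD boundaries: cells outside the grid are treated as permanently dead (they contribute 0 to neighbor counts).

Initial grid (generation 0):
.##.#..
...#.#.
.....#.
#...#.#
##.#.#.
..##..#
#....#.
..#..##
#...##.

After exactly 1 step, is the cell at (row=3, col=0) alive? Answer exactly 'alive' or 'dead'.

Simulating step by step:
Generation 0 (given above): 24 live cells
Generation 1: 32 live cells
..###..
..##.#.
.....##
##..#.#
##.#.##
#.##.##
.#####.
.#....#
....###

Cell (3,0) at generation 1: 1 -> alive

Answer: alive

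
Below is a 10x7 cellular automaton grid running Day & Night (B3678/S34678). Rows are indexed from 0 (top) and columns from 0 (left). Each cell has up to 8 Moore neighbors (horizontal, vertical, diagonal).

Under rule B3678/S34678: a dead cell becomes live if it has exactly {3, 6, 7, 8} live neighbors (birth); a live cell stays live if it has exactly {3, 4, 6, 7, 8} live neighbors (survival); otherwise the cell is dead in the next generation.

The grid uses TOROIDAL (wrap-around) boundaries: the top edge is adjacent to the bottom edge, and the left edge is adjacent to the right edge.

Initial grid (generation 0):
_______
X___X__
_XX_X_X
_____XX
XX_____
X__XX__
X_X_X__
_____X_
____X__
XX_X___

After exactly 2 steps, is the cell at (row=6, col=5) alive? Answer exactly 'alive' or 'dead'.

Simulating step by step:
Generation 0 (given above): 21 live cells
Generation 1: 23 live cells
XX_____
_X_X_X_
___X__X
__X__XX
X___XX_
X_XX__X
_X__XXX
___XX__
_______
_______
Generation 2: 21 live cells
__X____
____X_X
X_____X
X__X_XX
X_X_XXX
X__X_X_
____XXX
____X__
_______
_______

Cell (6,5) at generation 2: 1 -> alive

Answer: alive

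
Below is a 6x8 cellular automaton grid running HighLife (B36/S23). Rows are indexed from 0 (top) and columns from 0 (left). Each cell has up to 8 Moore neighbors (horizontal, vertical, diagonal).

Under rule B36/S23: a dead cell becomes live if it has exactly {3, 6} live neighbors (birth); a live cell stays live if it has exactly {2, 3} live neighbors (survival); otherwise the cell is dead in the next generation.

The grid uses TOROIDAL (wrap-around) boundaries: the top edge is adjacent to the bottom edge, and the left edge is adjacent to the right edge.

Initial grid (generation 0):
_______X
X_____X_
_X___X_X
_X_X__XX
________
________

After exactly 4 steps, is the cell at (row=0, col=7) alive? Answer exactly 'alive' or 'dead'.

Simulating step by step:
Generation 0 (given above): 10 live cells
Generation 1: 9 live cells
_______X
X_____X_
_XX__X__
__X___XX
________
________
Generation 2: 12 live cells
_______X
XX____XX
XXX__X__
_XX___X_
________
________
Generation 3: 7 live cells
______XX
__X___X_
_____X__
X_X_____
________
________
Generation 4: 6 live cells
______XX
_____XXX
_X______
________
________
________

Cell (0,7) at generation 4: 1 -> alive

Answer: alive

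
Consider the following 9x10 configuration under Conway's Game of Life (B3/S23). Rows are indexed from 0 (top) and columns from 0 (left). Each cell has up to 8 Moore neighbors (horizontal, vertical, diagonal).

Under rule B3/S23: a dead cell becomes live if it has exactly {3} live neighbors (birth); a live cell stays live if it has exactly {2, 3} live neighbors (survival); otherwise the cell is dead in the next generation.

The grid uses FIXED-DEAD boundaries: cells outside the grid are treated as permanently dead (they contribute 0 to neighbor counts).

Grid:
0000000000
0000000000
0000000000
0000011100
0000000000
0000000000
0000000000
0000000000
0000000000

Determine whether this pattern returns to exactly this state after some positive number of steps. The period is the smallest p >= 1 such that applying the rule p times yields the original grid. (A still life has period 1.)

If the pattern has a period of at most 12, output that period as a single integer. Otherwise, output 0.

Answer: 2

Derivation:
Simulating and comparing each generation to the original:
Gen 0 (original, given above): 3 live cells
Gen 1: 3 live cells, differs from original
Gen 2: 3 live cells, MATCHES original -> period = 2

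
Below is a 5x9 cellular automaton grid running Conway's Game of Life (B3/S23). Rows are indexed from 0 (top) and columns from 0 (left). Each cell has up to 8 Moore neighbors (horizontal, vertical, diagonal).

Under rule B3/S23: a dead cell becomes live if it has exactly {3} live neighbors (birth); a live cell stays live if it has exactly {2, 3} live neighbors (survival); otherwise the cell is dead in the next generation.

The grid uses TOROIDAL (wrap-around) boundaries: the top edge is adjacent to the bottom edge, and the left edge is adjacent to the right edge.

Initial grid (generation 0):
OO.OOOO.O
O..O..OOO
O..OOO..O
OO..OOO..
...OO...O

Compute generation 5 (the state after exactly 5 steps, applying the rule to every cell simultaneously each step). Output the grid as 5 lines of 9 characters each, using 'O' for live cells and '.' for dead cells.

Answer: ..O......
.OOO.....
.OOO.....
.........
.........

Derivation:
Simulating step by step:
Generation 0 (given above): 25 live cells
Generation 1: 9 live cells
.O....O..
.........
..OO.....
.OO...OO.
........O
Generation 2: 12 live cells
.........
..O......
.OOO.....
.OOO...O.
OOO...O..
Generation 3: 6 live cells
..O......
.OOO.....
.........
.........
O..O.....
Generation 4: 4 live cells
.........
.OOO.....
..O......
.........
.........
Generation 5: 7 live cells
(generation 5 grid is the final answer)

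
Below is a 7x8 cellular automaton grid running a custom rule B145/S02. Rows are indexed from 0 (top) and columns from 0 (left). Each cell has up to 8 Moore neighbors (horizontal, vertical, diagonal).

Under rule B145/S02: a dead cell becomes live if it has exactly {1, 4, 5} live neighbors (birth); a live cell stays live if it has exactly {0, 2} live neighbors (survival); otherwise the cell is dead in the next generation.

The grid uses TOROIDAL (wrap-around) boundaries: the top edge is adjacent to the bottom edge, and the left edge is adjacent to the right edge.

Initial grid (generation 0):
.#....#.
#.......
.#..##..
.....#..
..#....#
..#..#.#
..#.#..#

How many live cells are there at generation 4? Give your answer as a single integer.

Simulating step by step:
Generation 0 (given above): 15 live cells
Generation 1: 19 live cells
.#..#...
#..#....
..####.#
.....#.#
......#.
..##..##
..#...##
Generation 2: 18 live cells
.#......
#.#.#...
..#..###
.#..#.##
.#.....#
..###...
...#....
Generation 3: 25 live cells
.#...#.#
###.....
####....
##...#..
####...#
....####
#.#..#..
Generation 4: 20 live cells
#.#....#
.....#..
...#.##.
...#.#.#
...####.
####....
....#..#
Population at generation 4: 20

Answer: 20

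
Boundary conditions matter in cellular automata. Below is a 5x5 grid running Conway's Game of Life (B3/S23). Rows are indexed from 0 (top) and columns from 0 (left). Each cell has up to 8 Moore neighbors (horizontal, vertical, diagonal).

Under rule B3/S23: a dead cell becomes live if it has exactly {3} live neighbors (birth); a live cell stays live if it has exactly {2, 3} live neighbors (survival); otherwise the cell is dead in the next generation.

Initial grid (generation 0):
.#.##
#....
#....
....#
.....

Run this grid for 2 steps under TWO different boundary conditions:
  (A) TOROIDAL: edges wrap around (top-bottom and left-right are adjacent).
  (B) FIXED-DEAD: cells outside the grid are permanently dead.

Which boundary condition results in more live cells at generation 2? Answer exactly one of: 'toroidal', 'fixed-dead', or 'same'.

Answer: toroidal

Derivation:
Under TOROIDAL boundary, generation 2:
...#.
.#...
##..#
...#.
#..#.
Population = 8

Under FIXED-DEAD boundary, generation 2:
.....
.....
.....
.....
.....
Population = 0

Comparison: toroidal=8, fixed-dead=0 -> toroidal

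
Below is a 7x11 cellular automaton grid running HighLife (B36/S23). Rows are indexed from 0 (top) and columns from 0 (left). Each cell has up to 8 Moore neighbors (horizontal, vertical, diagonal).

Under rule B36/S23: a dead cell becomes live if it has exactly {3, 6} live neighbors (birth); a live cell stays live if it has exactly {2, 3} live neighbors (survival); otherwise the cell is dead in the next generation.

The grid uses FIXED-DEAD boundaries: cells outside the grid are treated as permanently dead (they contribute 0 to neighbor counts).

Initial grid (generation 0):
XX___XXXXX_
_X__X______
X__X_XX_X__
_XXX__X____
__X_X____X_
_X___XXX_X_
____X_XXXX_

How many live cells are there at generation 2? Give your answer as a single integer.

Simulating step by step:
Generation 0 (given above): 31 live cells
Generation 1: 27 live cells
XX___XXXX__
_XX_X____X_
X__X_XXX___
_X____XX___
____X__XX__
___XX___XXX
_________X_
Generation 2: 29 live cells
XXX__XXXX__
__XXX_X____
X__XXX_XX__
____X______
___XXXX____
___XX__X__X
________XXX
Population at generation 2: 29

Answer: 29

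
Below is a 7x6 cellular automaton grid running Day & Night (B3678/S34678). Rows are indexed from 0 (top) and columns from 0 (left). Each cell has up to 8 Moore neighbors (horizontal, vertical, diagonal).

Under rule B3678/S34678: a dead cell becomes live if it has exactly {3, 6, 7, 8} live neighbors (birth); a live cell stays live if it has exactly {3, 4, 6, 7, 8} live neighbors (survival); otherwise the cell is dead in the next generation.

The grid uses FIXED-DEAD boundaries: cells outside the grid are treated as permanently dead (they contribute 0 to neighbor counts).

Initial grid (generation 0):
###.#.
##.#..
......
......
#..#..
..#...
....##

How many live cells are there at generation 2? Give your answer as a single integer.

Answer: 5

Derivation:
Simulating step by step:
Generation 0 (given above): 12 live cells
Generation 1: 8 live cells
####..
##....
......
......
......
...##.
......
Generation 2: 5 live cells
###...
##....
......
......
......
......
......
Population at generation 2: 5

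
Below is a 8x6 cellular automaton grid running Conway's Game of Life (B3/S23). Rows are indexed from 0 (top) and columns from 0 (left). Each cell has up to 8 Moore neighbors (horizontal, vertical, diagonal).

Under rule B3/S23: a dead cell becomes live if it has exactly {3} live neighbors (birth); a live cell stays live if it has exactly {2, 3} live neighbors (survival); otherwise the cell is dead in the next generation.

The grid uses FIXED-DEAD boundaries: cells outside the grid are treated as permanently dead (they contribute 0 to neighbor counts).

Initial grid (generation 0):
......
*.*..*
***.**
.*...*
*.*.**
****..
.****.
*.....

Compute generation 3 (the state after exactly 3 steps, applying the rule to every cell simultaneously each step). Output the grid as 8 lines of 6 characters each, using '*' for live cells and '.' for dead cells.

Answer: ...**.
..*..*
.**...
....**
....**
..*..*
.*..*.
.*..*.

Derivation:
Simulating step by step:
Generation 0 (given above): 23 live cells
Generation 1: 19 live cells
......
*.****
*.****
......
*...**
*....*
....*.
.***..
Generation 2: 16 live cells
...**.
..*..*
..*..*
.*....
....**
.....*
.****.
..**..
Generation 3: 16 live cells
(generation 3 grid is the final answer)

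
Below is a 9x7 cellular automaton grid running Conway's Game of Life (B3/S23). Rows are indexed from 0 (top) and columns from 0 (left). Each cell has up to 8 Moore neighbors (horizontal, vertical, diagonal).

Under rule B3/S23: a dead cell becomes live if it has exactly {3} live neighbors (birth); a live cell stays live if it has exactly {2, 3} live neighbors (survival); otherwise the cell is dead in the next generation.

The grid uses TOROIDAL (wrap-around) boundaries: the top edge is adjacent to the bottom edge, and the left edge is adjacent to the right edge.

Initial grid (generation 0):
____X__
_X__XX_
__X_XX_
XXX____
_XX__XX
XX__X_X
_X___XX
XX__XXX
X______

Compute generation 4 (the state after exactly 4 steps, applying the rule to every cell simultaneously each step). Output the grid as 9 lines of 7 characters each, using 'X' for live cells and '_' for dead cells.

Simulating step by step:
Generation 0 (given above): 27 live cells
Generation 1: 18 live cells
____XX_
_______
X_X_XXX
X___X__
___X_X_
____X__
__X____
_X__X__
XX__X__
Generation 2: 24 live cells
____XX_
___X___
XX_XXXX
XX_____
___X_X_
___XX__
___X___
XXXX___
XX_XX__
Generation 3: 21 live cells
__X__X_
X_XX___
_X_XXXX
_X_X___
__XX___
__XX___
_X_____
X______
X____XX
Generation 4: 23 live cells
(generation 4 grid is the final answer)

Answer: X_XXXX_
X______
_X___XX
XX___X_
_X__X__
_X_X___
_XX____
XX_____
XX___X_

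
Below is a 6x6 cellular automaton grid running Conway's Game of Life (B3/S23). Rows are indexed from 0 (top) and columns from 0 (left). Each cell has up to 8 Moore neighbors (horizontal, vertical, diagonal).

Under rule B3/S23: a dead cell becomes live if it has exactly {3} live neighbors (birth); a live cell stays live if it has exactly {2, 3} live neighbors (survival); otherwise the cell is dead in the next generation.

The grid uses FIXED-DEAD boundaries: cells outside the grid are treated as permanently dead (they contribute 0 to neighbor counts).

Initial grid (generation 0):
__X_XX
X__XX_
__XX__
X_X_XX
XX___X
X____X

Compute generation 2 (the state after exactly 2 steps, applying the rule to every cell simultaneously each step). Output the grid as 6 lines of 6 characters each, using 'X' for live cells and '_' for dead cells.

Simulating step by step:
Generation 0 (given above): 17 live cells
Generation 1: 14 live cells
____XX
_X___X
__X__X
X_X_XX
X____X
XX____
Generation 2: 14 live cells
(generation 2 grid is the final answer)

Answer: ____XX
_____X
__XX_X
___XXX
X___XX
XX____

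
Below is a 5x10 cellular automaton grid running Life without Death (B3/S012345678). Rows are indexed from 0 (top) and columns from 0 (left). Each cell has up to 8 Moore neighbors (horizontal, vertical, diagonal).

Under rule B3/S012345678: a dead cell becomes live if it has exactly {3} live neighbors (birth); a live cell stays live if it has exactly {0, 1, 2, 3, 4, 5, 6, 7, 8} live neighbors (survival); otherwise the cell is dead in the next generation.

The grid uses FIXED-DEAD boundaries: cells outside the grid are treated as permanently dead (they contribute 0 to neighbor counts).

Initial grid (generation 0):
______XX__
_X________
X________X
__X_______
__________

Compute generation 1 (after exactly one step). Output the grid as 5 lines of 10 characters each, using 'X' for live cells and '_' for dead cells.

Simulating step by step:
Generation 0 (given above): 6 live cells
Generation 1: 7 live cells
(generation 1 grid is the final answer)

Answer: ______XX__
_X________
XX_______X
__X_______
__________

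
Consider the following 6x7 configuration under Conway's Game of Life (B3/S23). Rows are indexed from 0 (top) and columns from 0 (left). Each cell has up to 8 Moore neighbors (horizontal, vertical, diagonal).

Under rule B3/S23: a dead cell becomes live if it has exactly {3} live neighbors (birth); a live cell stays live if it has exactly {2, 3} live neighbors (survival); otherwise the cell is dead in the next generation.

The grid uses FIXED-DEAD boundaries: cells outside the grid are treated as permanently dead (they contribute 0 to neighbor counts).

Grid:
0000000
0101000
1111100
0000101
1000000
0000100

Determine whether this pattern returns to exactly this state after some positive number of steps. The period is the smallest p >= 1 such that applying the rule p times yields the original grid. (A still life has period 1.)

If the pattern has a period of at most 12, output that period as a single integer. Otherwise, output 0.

Simulating and comparing each generation to the original:
Gen 0 (original, given above): 11 live cells
Gen 1: 13 live cells, differs from original
Gen 2: 11 live cells, differs from original
Gen 3: 14 live cells, differs from original
Gen 4: 10 live cells, differs from original
Gen 5: 10 live cells, differs from original
Gen 6: 10 live cells, differs from original
Gen 7: 11 live cells, differs from original
Gen 8: 12 live cells, differs from original
Gen 9: 13 live cells, differs from original
Gen 10: 10 live cells, differs from original
Gen 11: 10 live cells, differs from original
Gen 12: 13 live cells, differs from original
No period found within 12 steps.

Answer: 0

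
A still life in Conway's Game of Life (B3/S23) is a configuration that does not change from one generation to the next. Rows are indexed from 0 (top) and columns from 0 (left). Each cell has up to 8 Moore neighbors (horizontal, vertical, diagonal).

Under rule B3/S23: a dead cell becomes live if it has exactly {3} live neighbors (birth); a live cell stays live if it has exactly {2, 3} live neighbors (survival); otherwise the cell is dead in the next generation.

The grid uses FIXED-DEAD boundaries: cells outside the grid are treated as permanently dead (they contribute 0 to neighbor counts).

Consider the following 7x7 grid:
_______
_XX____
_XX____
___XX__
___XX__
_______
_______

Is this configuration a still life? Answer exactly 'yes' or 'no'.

Compute generation 1 and compare to generation 0 (given above):
Generation 1:
_______
_XX____
_X_____
____X__
___XX__
_______
_______
Cell (2,2) differs: gen0=1 vs gen1=0 -> NOT a still life.

Answer: no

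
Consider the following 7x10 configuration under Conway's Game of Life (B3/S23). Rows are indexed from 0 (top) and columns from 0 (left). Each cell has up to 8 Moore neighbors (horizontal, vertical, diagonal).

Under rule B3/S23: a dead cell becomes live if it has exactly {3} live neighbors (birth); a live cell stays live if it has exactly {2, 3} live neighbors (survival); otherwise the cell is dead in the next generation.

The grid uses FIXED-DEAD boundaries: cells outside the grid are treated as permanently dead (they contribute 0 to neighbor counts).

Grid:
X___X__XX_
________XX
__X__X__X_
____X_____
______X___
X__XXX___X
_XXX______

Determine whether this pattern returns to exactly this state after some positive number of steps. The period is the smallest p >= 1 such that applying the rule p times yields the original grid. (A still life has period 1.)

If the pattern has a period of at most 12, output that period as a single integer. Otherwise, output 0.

Simulating and comparing each generation to the original:
Gen 0 (original, given above): 19 live cells
Gen 1: 15 live cells, differs from original
Gen 2: 11 live cells, differs from original
Gen 3: 8 live cells, differs from original
Gen 4: 8 live cells, differs from original
Gen 5: 6 live cells, differs from original
Gen 6: 6 live cells, differs from original
Gen 7: 6 live cells, differs from original
Gen 8: 6 live cells, differs from original
Gen 9: 6 live cells, differs from original
Gen 10: 6 live cells, differs from original
Gen 11: 6 live cells, differs from original
Gen 12: 6 live cells, differs from original
No period found within 12 steps.

Answer: 0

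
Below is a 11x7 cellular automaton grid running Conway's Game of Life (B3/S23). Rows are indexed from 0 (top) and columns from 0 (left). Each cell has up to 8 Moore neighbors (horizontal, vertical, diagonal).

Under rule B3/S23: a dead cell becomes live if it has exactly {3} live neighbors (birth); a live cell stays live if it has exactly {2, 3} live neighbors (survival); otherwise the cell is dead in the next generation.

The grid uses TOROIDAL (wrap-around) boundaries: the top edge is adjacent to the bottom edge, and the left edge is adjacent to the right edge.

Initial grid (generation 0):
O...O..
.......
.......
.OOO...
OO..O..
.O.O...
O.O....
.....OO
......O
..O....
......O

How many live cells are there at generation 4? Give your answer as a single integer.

Simulating step by step:
Generation 0 (given above): 17 live cells
Generation 1: 17 live cells
.......
.......
..O....
OOOO...
O...O..
...O...
OOO...O
O....OO
.....OO
.......
.......
Generation 2: 15 live cells
.......
.......
..OO...
O.OO...
O...O..
..OO..O
.OO..O.
.......
O....O.
.......
.......
Generation 3: 19 live cells
.......
.......
.OOO...
..O.O..
O...O.O
O.OOOOO
.OOO...
.O....O
.......
.......
.......
Generation 4: 12 live cells
.......
..O....
.OOO...
O.O.OO.
O.O....
.......
.......
OO.....
.......
.......
.......
Population at generation 4: 12

Answer: 12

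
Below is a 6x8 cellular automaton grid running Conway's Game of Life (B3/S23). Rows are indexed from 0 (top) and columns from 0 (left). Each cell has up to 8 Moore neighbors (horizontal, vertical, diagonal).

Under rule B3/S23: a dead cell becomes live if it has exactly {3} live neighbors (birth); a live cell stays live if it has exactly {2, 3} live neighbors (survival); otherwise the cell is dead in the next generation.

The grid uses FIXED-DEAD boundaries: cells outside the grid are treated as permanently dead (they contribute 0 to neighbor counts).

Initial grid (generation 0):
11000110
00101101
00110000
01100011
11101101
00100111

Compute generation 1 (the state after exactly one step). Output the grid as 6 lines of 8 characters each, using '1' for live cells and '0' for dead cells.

Answer: 01001110
00101100
00001101
10001111
10001000
00111101

Derivation:
Simulating step by step:
Generation 0 (given above): 24 live cells
Generation 1: 22 live cells
(generation 1 grid is the final answer)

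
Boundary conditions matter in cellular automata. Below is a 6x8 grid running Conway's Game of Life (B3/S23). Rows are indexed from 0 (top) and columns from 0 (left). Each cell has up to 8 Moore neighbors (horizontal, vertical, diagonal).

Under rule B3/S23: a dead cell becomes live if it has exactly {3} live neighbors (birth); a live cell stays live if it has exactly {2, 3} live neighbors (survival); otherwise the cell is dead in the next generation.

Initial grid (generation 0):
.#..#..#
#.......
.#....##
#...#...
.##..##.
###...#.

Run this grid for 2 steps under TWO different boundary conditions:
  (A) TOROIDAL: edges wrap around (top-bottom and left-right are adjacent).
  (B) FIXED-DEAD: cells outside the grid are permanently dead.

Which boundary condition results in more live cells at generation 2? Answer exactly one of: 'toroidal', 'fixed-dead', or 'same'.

Under TOROIDAL boundary, generation 2:
..#...##
.##...##
.##....#
#.##..##
.#######
...#####
Population = 27

Under FIXED-DEAD boundary, generation 2:
........
##......
..#...##
#.##..#.
..####.#
.######.
Population = 20

Comparison: toroidal=27, fixed-dead=20 -> toroidal

Answer: toroidal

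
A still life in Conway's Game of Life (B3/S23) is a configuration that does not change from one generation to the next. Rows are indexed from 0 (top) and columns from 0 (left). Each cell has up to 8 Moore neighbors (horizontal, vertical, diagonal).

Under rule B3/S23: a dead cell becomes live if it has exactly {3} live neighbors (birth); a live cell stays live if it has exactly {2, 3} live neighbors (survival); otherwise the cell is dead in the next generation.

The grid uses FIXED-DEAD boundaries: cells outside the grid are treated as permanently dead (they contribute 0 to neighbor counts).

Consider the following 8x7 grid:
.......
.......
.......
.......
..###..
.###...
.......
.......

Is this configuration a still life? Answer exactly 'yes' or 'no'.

Answer: no

Derivation:
Compute generation 1 and compare to generation 0 (given above):
Generation 1:
.......
.......
.......
...#...
.#..#..
.#..#..
..#....
.......
Cell (3,3) differs: gen0=0 vs gen1=1 -> NOT a still life.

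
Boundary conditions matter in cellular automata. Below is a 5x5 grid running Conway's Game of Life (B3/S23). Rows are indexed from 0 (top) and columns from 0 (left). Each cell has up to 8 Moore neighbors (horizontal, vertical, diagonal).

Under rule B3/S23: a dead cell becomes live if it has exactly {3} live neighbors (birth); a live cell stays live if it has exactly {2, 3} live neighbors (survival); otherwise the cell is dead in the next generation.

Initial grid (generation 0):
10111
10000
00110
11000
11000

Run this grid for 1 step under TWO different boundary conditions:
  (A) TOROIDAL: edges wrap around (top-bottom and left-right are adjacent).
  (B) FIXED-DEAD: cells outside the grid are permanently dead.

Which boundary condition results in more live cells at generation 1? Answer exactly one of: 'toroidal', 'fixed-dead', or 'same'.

Under TOROIDAL boundary, generation 1:
00110
10000
10101
10001
00010
Population = 9

Under FIXED-DEAD boundary, generation 1:
01010
00001
10100
10000
11000
Population = 8

Comparison: toroidal=9, fixed-dead=8 -> toroidal

Answer: toroidal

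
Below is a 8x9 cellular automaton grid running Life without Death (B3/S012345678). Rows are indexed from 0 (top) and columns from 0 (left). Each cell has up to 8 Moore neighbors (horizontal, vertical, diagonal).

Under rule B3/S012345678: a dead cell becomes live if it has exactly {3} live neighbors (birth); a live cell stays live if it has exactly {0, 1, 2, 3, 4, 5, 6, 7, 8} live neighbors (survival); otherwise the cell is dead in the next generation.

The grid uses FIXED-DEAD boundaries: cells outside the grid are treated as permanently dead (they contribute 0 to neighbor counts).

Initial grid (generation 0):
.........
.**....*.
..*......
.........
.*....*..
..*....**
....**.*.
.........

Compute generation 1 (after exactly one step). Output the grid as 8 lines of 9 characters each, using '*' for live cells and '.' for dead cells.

Simulating step by step:
Generation 0 (given above): 12 live cells
Generation 1: 17 live cells
(generation 1 grid is the final answer)

Answer: .........
.**....*.
.**......
.........
.*....**.
..*..*.**
....*****
.........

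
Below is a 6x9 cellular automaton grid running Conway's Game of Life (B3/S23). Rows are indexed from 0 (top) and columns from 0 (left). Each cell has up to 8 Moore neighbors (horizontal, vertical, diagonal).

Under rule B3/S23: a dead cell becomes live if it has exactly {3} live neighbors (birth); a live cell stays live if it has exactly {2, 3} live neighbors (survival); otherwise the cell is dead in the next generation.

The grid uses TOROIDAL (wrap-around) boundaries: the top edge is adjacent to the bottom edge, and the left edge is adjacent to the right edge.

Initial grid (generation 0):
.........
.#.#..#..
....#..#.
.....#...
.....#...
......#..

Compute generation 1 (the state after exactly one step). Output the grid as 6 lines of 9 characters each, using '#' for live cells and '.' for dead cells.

Simulating step by step:
Generation 0 (given above): 8 live cells
Generation 1: 8 live cells
(generation 1 grid is the final answer)

Answer: .........
.........
....###..
....###..
.....##..
.........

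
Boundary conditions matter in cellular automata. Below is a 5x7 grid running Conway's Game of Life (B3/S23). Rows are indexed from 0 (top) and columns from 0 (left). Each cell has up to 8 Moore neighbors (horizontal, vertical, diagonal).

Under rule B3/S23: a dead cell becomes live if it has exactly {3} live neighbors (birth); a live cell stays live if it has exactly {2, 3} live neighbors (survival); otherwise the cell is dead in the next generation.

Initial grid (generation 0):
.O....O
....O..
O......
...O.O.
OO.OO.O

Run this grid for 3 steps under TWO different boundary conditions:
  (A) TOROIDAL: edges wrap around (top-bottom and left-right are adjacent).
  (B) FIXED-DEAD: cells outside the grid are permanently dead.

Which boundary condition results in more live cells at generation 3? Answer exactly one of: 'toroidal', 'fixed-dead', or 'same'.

Under TOROIDAL boundary, generation 3:
.OOOO.O
......O
.......
OO.OOOO
.O....O
Population = 14

Under FIXED-DEAD boundary, generation 3:
.......
..OO...
.OOOO..
.O.O.O.
.......
Population = 9

Comparison: toroidal=14, fixed-dead=9 -> toroidal

Answer: toroidal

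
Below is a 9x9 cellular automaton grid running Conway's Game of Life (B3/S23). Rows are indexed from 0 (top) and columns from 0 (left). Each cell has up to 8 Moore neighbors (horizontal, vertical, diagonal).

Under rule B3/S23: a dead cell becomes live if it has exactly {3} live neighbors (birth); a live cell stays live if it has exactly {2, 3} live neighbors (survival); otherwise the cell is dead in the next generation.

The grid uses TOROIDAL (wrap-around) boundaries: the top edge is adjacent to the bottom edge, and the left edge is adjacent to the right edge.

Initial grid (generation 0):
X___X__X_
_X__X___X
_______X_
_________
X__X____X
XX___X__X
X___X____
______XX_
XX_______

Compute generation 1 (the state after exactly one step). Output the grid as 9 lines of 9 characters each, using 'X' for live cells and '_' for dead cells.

Answer: _________
X______XX
_________
________X
_X______X
_X__X____
XX___XXX_
XX______X
XX____XX_

Derivation:
Simulating step by step:
Generation 0 (given above): 20 live cells
Generation 1: 20 live cells
(generation 1 grid is the final answer)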